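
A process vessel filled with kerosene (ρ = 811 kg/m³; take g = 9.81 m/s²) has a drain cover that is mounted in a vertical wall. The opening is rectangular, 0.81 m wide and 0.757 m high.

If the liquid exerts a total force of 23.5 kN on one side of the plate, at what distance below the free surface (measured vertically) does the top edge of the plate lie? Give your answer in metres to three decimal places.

d_top ≈ 4.439 m

γ = ρg = 811 × 9.81 / 1000 = 7.95591 kN/m³.
A = 0.81 × 0.757 = 0.61317 m².
From F = γ·h_c·A, the centroid depth is h_c = 23.5/(7.95591 × 0.61317) = 4.81723 m.
The centroid lies 0.757/2 = 0.3785 m below the top edge, so the top edge sits at h_top = 4.81723 − 0.3785 = 4.43873 m below the surface.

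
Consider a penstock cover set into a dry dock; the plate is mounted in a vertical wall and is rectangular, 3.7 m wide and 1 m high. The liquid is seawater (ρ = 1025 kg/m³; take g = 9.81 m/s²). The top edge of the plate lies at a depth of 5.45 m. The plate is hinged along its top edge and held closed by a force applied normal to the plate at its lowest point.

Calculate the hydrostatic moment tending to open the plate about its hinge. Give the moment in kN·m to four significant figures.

γ = ρg = 1025 × 9.81 / 1000 = 10.05525 kN/m³.
The centroid lies 1/2 = 0.5 m below the top edge, so the centroid depth is h_c = 5.45 + 0.5 = 5.95 m.
A = 3.7 × 1 = 3.7 m².
Resultant F = γ·h_c·A = 10.05525 × 5.95 × 3.7 = 221.366 kN.
I_c = b·h³/12 = 3.7 × 1³/12 = 0.308333 m⁴.
Centre of pressure: y_p = y_c + I_c/(y_c·A) = 5.95 + 0.308333/(5.95 × 3.7) = 5.95 + 0.0140056 = 5.96401 m along the plane.
The resultant acts 0.5 + 0.0140056 = 0.514006 m (along the plate) below the hinge at the top edge, so the moment about the hinge is M = F × 0.514006 = 221.366 × 0.514006 = 113.783 kN·m.

M ≈ 113.8 kN·m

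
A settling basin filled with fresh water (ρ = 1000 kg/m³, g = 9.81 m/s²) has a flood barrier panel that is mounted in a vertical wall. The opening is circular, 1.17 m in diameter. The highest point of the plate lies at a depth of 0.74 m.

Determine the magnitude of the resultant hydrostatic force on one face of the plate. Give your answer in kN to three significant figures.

γ = ρg = 1000 × 9.81 = 9810 N/m³ = 9.81 kN/m³.
The centroid is at the centre, 0.585 m below the top of the plate, so the centroid depth is h_c = 0.74 + 0.585 = 1.325 m.
A = π(0.585)² = 1.07513 m².
Resultant F = γ·h_c·A = 9.81 × 1.325 × 1.07513 = 13.9748 kN.

F ≈ 14.0 kN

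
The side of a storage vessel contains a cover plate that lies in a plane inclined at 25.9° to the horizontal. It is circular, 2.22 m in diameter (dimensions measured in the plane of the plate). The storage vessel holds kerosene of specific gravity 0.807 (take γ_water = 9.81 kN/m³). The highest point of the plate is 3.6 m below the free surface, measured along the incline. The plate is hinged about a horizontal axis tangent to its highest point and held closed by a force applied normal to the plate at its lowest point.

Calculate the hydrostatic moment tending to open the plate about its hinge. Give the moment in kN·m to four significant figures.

M ≈ 74.10 kN·m

γ = 0.807 × 9.81 = 7.91667 kN/m³.
Let θ = 25.9° be the plate's angle to the horizontal; measure y along the incline from where the plane meets the free surface. Vertical depth h = y·sinθ with sinθ = 0.436802.
The centroid is at the centre, 1.11 m below the top of the plate, so y_c = 3.6 + 1.11 = 4.71 m and h_c = 4.71 × 0.436802 = 2.05734 m.
A = π(1.11)² = 3.87076 m².
Resultant F = γ·h_c·A = 7.91667 × 2.05734 × 3.87076 = 63.0442 kN.
I_c = πr⁴/4 = π × 1.11⁴/4 = 1.19229 m⁴.
Centre of pressure: y_p = y_c + I_c/(y_c·A) = 4.71 + 1.19229/(4.71 × 3.87076) = 4.71 + 0.065398 = 4.7754 m along the plane.
The resultant acts 1.11 + 0.065398 = 1.1754 m (along the plate) below the hinge at the top edge, so the moment about the hinge is M = F × 1.1754 = 63.0442 × 1.1754 = 74.1022 kN·m.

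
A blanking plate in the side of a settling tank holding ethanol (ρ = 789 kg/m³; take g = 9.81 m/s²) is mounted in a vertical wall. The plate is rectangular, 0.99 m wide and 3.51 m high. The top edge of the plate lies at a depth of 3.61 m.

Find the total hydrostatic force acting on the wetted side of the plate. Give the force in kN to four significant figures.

γ = ρg = 789 × 9.81 / 1000 = 7.74009 kN/m³.
The centroid lies 3.51/2 = 1.755 m below the top edge, so the centroid depth is h_c = 3.61 + 1.755 = 5.365 m.
A = 0.99 × 3.51 = 3.4749 m².
Resultant F = γ·h_c·A = 7.74009 × 5.365 × 3.4749 = 144.297 kN.

F ≈ 144.3 kN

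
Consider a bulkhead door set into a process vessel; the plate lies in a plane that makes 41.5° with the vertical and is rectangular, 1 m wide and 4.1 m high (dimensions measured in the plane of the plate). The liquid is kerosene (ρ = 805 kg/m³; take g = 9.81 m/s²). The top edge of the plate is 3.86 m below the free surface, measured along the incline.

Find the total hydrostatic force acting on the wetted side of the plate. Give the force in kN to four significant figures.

γ = ρg = 805 × 9.81 / 1000 = 7.89705 kN/m³.
The plate makes 41.5° with the vertical, i.e. θ = 90° − 41.5° = 48.5° to the horizontal. Measuring y along the incline from the free-surface line, vertical depth h = y·sinθ with sinθ = 0.748956.
The centroid lies 4.1/2 = 2.05 m below the top edge, so y_c = 3.86 + 2.05 = 5.91 m and h_c = 5.91 × 0.748956 = 4.42633 m.
A = 1 × 4.1 = 4.1 m².
Resultant F = γ·h_c·A = 7.89705 × 4.42633 × 4.1 = 143.315 kN.

F ≈ 143.3 kN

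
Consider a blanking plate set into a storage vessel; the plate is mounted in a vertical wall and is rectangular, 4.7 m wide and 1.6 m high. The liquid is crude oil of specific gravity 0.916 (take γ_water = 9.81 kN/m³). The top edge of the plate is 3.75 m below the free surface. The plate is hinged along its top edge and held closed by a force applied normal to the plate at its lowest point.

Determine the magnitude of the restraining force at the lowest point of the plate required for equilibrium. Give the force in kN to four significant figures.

γ = 0.916 × 9.81 = 8.98596 kN/m³.
The centroid lies 1.6/2 = 0.8 m below the top edge, so the centroid depth is h_c = 3.75 + 0.8 = 4.55 m.
A = 4.7 × 1.6 = 7.52 m².
Resultant F = γ·h_c·A = 8.98596 × 4.55 × 7.52 = 307.464 kN.
I_c = b·h³/12 = 4.7 × 1.6³/12 = 1.60427 m⁴.
Centre of pressure: y_p = y_c + I_c/(y_c·A) = 4.55 + 1.60427/(4.55 × 7.52) = 4.55 + 0.0468865 = 4.59689 m along the plane.
The resultant acts 0.8 + 0.0468865 = 0.846887 m (along the plate) below the hinge at the top edge, so the moment about the hinge is M = F × 0.846887 = 307.464 × 0.846887 = 260.387 kN·m.
A normal force at the bottom, 1.6 m from the hinge, must supply this moment: P = 260.387/1.6 = 162.742 kN.

P ≈ 162.7 kN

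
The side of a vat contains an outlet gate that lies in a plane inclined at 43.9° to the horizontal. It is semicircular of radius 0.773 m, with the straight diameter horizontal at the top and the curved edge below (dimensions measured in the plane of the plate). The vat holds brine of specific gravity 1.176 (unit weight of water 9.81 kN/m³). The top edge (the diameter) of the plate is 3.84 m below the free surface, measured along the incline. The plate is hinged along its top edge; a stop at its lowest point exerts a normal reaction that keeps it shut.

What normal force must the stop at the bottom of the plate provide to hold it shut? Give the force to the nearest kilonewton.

γ = 1.176 × 9.81 = 11.53656 kN/m³.
Let θ = 43.9° be the plate's angle to the horizontal; measure y along the incline from where the plane meets the free surface. Vertical depth h = y·sinθ with sinθ = 0.693402.
The centroid of a semicircle lies 4r/(3π) = 0.328071 m from the diameter, here below the top edge, so y_c = 3.84 + 0.328071 = 4.16807 m and h_c = 4.16807 × 0.693402 = 2.89015 m.
A = πr²/2 = π × 0.773²/2 = 0.938596 m².
Resultant F = γ·h_c·A = 11.53656 × 2.89015 × 0.938596 = 31.295 kN.
I_c = (π/8 − 8/(9π))·r⁴ = 0.109757 × 0.773⁴ = 0.0391877 m⁴.
Centre of pressure: y_p = y_c + I_c/(y_c·A) = 4.16807 + 0.0391877/(4.16807 × 0.938596) = 4.16807 + 0.010017 = 4.17809 m along the plane.
The resultant acts 0.328071 + 0.010017 = 0.338088 m (along the plate) below the hinge at the top edge, so the moment about the hinge is M = F × 0.338088 = 31.295 × 0.338088 = 10.5805 kN·m.
A normal force at the bottom, 0.773 m from the hinge, must supply this moment: P = 10.5805/0.773 = 13.6876 kN.

P ≈ 14 kN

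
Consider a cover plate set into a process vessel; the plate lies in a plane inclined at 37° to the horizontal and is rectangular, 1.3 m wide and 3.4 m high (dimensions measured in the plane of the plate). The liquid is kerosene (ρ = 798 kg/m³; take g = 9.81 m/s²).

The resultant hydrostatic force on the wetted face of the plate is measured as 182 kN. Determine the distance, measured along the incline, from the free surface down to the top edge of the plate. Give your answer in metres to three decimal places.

y_top ≈ 7.040 m

γ = ρg = 798 × 9.81 / 1000 = 7.82838 kN/m³.
A = 1.3 × 3.4 = 4.42 m².
From F = γ·h_c·A, the centroid depth is h_c = 182/(7.82838 × 4.42) = 5.2599 m.
Let θ = 37° be the plate's angle to the horizontal; measure y along the incline from where the plane meets the free surface. Vertical depth h = y·sinθ with sinθ = 0.601815.
Along the incline, y_c = h_c/sinθ = 5.2599/0.601815 = 8.74006 m.
The centroid lies 3.4/2 = 1.7 m below the top edge, so the top edge sits at y_top = 8.74006 − 1.7 = 7.04006 m along the incline.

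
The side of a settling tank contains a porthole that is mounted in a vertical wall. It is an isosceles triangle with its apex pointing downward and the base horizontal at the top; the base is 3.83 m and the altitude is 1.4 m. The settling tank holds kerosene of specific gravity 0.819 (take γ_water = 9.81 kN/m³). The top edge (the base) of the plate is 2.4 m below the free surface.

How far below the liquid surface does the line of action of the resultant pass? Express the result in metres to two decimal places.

γ = 0.819 × 9.81 = 8.03439 kN/m³.
With the apex down, the centroid sits h/3 = 1.4/3 = 0.466667 m below the base (the top edge), so the centroid depth is h_c = 2.4 + 0.466667 = 2.86667 m.
A = ½ × 3.83 × 1.4 = 2.681 m².
Resultant F = γ·h_c·A = 8.03439 × 2.86667 × 2.681 = 61.7486 kN.
I_c = b·h³/36 = 3.83 × 1.4³/36 = 0.291931 m⁴.
Centre of pressure: y_p = y_c + I_c/(y_c·A) = 2.86667 + 0.291931/(2.86667 × 2.681) = 2.86667 + 0.0379844 = 2.90465 m along the plane.

h_p = 2.90 m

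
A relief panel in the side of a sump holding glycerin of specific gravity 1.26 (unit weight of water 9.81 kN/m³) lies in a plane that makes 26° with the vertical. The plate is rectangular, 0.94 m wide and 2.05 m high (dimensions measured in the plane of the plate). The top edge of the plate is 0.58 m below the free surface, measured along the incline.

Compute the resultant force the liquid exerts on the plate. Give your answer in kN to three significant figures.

F ≈ 34.4 kN

γ = 1.26 × 9.81 = 12.3606 kN/m³.
The plate makes 26° with the vertical, i.e. θ = 90° − 26° = 64° to the horizontal. Measuring y along the incline from the free-surface line, vertical depth h = y·sinθ with sinθ = 0.898794.
The centroid lies 2.05/2 = 1.025 m below the top edge, so y_c = 0.58 + 1.025 = 1.605 m and h_c = 1.605 × 0.898794 = 1.44256 m.
A = 0.94 × 2.05 = 1.927 m².
Resultant F = γ·h_c·A = 12.3606 × 1.44256 × 1.927 = 34.3602 kN.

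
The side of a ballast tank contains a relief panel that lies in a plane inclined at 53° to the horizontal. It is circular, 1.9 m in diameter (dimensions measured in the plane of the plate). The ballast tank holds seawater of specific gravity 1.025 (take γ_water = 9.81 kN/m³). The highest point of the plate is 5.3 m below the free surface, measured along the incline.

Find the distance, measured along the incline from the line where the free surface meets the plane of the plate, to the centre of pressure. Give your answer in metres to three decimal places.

y_p = 6.286 m

γ = 1.025 × 9.81 = 10.05525 kN/m³.
Let θ = 53° be the plate's angle to the horizontal; measure y along the incline from where the plane meets the free surface. Vertical depth h = y·sinθ with sinθ = 0.798636.
The centroid is at the centre, 0.95 m below the top of the plate, so y_c = 5.3 + 0.95 = 6.25 m and h_c = 6.25 × 0.798636 = 4.99148 m.
A = π(0.95)² = 2.83529 m².
Resultant F = γ·h_c·A = 10.05525 × 4.99148 × 2.83529 = 142.305 kN.
I_c = πr⁴/4 = π × 0.95⁴/4 = 0.639712 m⁴.
Centre of pressure: y_p = y_c + I_c/(y_c·A) = 6.25 + 0.639712/(6.25 × 2.83529) = 6.25 + 0.0361 = 6.2861 m along the plane.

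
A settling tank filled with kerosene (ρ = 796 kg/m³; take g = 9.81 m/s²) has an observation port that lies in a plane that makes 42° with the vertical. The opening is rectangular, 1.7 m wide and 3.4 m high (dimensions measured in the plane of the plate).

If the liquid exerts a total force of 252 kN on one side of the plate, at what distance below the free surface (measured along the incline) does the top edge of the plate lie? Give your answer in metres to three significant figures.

y_top ≈ 5.81 m

γ = ρg = 796 × 9.81 / 1000 = 7.80876 kN/m³.
A = 1.7 × 3.4 = 5.78 m².
From F = γ·h_c·A, the centroid depth is h_c = 252/(7.80876 × 5.78) = 5.5833 m.
The plate makes 42° with the vertical, i.e. θ = 90° − 42° = 48° to the horizontal. Measuring y along the incline from the free-surface line, vertical depth h = y·sinθ with sinθ = 0.743145.
Along the incline, y_c = h_c/sinθ = 5.5833/0.743145 = 7.51307 m.
The centroid lies 3.4/2 = 1.7 m below the top edge, so the top edge sits at y_top = 7.51307 − 1.7 = 5.81307 m along the incline.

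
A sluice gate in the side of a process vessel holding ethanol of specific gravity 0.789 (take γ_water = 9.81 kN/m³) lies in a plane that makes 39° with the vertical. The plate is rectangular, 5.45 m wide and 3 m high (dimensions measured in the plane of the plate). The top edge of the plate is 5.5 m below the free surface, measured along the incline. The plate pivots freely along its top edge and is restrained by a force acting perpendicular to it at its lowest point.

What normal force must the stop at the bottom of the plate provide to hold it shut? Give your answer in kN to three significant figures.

γ = 0.789 × 9.81 = 7.74009 kN/m³.
The plate makes 39° with the vertical, i.e. θ = 90° − 39° = 51° to the horizontal. Measuring y along the incline from the free-surface line, vertical depth h = y·sinθ with sinθ = 0.777146.
The centroid lies 3/2 = 1.5 m below the top edge, so y_c = 5.5 + 1.5 = 7 m and h_c = 7 × 0.777146 = 5.44002 m.
A = 5.45 × 3 = 16.35 m².
Resultant F = γ·h_c·A = 7.74009 × 5.44002 × 16.35 = 688.437 kN.
I_c = b·h³/12 = 5.45 × 3³/12 = 12.2625 m⁴.
Centre of pressure: y_p = y_c + I_c/(y_c·A) = 7 + 12.2625/(7 × 16.35) = 7 + 0.107143 = 7.10714 m along the plane.
The resultant acts 1.5 + 0.107143 = 1.60714 m (along the plate) below the hinge at the top edge, so the moment about the hinge is M = F × 1.60714 = 688.437 × 1.60714 = 1106.41 kN·m.
A normal force at the bottom, 3 m from the hinge, must supply this moment: P = 1106.41/3 = 368.803 kN.

P ≈ 369 kN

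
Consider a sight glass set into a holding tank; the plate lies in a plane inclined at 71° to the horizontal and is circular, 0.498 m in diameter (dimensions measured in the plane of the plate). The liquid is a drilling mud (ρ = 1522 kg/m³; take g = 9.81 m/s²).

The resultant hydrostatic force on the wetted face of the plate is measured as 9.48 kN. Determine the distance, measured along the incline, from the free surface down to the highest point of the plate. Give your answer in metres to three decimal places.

y_top ≈ 3.199 m

γ = ρg = 1522 × 9.81 / 1000 = 14.93082 kN/m³.
A = π(0.249)² = 0.194782 m².
From F = γ·h_c·A, the centroid depth is h_c = 9.48/(14.93082 × 0.194782) = 3.25969 m.
Let θ = 71° be the plate's angle to the horizontal; measure y along the incline from where the plane meets the free surface. Vertical depth h = y·sinθ with sinθ = 0.945519.
Along the incline, y_c = h_c/sinθ = 3.25969/0.945519 = 3.44751 m.
The centroid is at the centre, 0.249 m below the top of the plate, so the highest point sits at y_top = 3.44751 − 0.249 = 3.19851 m along the incline.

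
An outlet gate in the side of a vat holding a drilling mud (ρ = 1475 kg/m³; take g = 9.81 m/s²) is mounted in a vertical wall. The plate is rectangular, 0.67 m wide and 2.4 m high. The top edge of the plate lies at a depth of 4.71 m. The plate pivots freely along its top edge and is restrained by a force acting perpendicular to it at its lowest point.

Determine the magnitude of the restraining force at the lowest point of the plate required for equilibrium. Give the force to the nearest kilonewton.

P ≈ 73 kN

γ = ρg = 1475 × 9.81 / 1000 = 14.46975 kN/m³.
The centroid lies 2.4/2 = 1.2 m below the top edge, so the centroid depth is h_c = 4.71 + 1.2 = 5.91 m.
A = 0.67 × 2.4 = 1.608 m².
Resultant F = γ·h_c·A = 14.46975 × 5.91 × 1.608 = 137.51 kN.
I_c = b·h³/12 = 0.67 × 2.4³/12 = 0.77184 m⁴.
Centre of pressure: y_p = y_c + I_c/(y_c·A) = 5.91 + 0.77184/(5.91 × 1.608) = 5.91 + 0.0812183 = 5.99122 m along the plane.
The resultant acts 1.2 + 0.0812183 = 1.28122 m (along the plate) below the hinge at the top edge, so the moment about the hinge is M = F × 1.28122 = 137.51 × 1.28122 = 176.181 kN·m.
A normal force at the bottom, 2.4 m from the hinge, must supply this moment: P = 176.181/2.4 = 73.4088 kN.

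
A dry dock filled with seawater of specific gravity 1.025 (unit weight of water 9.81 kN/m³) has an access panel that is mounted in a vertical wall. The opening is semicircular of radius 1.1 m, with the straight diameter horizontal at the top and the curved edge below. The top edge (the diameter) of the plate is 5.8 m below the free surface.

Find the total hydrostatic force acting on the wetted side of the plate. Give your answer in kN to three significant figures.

γ = 1.025 × 9.81 = 10.05525 kN/m³.
The centroid of a semicircle lies 4r/(3π) = 0.466854 m from the diameter, here below the top edge, so the centroid depth is h_c = 5.8 + 0.466854 = 6.26685 m.
A = πr²/2 = π × 1.1²/2 = 1.90066 m².
Resultant F = γ·h_c·A = 10.05525 × 6.26685 × 1.90066 = 119.77 kN.

F ≈ 120 kN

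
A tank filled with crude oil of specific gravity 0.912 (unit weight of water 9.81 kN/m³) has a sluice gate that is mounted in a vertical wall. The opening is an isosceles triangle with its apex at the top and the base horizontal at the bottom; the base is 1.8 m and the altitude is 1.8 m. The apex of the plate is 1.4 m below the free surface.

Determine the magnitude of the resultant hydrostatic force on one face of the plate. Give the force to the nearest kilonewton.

γ = 0.912 × 9.81 = 8.94672 kN/m³.
With the apex up, the centroid sits 2h/3 = 2 × 1.8/3 = 1.2 m below the apex, so the centroid depth is h_c = 1.4 + 1.2 = 2.6 m.
A = ½ × 1.8 × 1.8 = 1.62 m².
Resultant F = γ·h_c·A = 8.94672 × 2.6 × 1.62 = 37.6836 kN.

F ≈ 38 kN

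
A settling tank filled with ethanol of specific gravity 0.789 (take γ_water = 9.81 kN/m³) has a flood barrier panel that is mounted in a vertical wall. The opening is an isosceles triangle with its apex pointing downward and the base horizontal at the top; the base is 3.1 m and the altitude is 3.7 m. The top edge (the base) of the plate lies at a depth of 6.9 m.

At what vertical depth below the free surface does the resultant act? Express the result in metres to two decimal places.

h_p = 8.23 m

γ = 0.789 × 9.81 = 7.74009 kN/m³.
With the apex down, the centroid sits h/3 = 3.7/3 = 1.23333 m below the base (the top edge), so the centroid depth is h_c = 6.9 + 1.23333 = 8.13333 m.
A = ½ × 3.1 × 3.7 = 5.735 m².
Resultant F = γ·h_c·A = 7.74009 × 8.13333 × 5.735 = 361.034 kN.
I_c = b·h³/36 = 3.1 × 3.7³/36 = 4.36179 m⁴.
Centre of pressure: y_p = y_c + I_c/(y_c·A) = 8.13333 + 4.36179/(8.13333 × 5.735) = 8.13333 + 0.0935111 = 8.22684 m along the plane.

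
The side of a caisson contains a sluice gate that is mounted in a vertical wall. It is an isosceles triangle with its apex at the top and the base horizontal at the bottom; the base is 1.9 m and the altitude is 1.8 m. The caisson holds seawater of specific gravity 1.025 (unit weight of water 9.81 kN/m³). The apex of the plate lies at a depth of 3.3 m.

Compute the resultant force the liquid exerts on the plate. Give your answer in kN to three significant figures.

γ = 1.025 × 9.81 = 10.05525 kN/m³.
With the apex up, the centroid sits 2h/3 = 2 × 1.8/3 = 1.2 m below the apex, so the centroid depth is h_c = 3.3 + 1.2 = 4.5 m.
A = ½ × 1.9 × 1.8 = 1.71 m².
Resultant F = γ·h_c·A = 10.05525 × 4.5 × 1.71 = 77.3751 kN.

F ≈ 77.4 kN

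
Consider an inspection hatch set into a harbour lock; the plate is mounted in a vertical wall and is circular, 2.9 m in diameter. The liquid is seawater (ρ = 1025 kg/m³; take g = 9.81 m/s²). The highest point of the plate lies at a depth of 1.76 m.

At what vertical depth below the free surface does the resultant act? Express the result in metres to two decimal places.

h_p = 3.37 m

γ = ρg = 1025 × 9.81 / 1000 = 10.05525 kN/m³.
The centroid is at the centre, 1.45 m below the top of the plate, so the centroid depth is h_c = 1.76 + 1.45 = 3.21 m.
A = π(1.45)² = 6.6052 m².
Resultant F = γ·h_c·A = 10.05525 × 3.21 × 6.6052 = 213.198 kN.
I_c = πr⁴/4 = π × 1.45⁴/4 = 3.47186 m⁴.
Centre of pressure: y_p = y_c + I_c/(y_c·A) = 3.21 + 3.47186/(3.21 × 6.6052) = 3.21 + 0.163746 = 3.37375 m along the plane.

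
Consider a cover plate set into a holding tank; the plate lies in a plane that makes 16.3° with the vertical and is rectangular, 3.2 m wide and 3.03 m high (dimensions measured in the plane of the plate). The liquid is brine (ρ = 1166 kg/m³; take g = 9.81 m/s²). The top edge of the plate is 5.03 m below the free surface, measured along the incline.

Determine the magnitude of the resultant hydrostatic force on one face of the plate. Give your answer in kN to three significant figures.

γ = ρg = 1166 × 9.81 / 1000 = 11.43846 kN/m³.
The plate makes 16.3° with the vertical, i.e. θ = 90° − 16.3° = 73.7° to the horizontal. Measuring y along the incline from the free-surface line, vertical depth h = y·sinθ with sinθ = 0.959805.
The centroid lies 3.03/2 = 1.515 m below the top edge, so y_c = 5.03 + 1.515 = 6.545 m and h_c = 6.545 × 0.959805 = 6.28192 m.
A = 3.2 × 3.03 = 9.696 m².
Resultant F = γ·h_c·A = 11.43846 × 6.28192 × 9.696 = 696.711 kN.

F ≈ 697 kN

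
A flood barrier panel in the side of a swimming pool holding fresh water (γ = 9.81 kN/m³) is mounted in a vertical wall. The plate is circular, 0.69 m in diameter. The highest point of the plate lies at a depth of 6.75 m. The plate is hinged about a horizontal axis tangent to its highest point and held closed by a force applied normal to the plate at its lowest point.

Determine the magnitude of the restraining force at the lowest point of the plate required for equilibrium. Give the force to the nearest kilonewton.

P ≈ 13 kN

γ = 9.81 kN/m³.
The centroid is at the centre, 0.345 m below the top of the plate, so the centroid depth is h_c = 6.75 + 0.345 = 7.095 m.
A = π(0.345)² = 0.373928 m².
Resultant F = γ·h_c·A = 9.81 × 7.095 × 0.373928 = 26.0261 kN.
I_c = πr⁴/4 = π × 0.345⁴/4 = 0.0111267 m⁴.
Centre of pressure: y_p = y_c + I_c/(y_c·A) = 7.095 + 0.0111267/(7.095 × 0.373928) = 7.095 + 0.00419398 = 7.09919 m along the plane.
The resultant acts 0.345 + 0.00419398 = 0.349194 m (along the plate) below the hinge at the top edge, so the moment about the hinge is M = F × 0.349194 = 26.0261 × 0.349194 = 9.08816 kN·m.
A normal force at the bottom, 0.69 m from the hinge, must supply this moment: P = 9.08816/0.69 = 13.1712 kN.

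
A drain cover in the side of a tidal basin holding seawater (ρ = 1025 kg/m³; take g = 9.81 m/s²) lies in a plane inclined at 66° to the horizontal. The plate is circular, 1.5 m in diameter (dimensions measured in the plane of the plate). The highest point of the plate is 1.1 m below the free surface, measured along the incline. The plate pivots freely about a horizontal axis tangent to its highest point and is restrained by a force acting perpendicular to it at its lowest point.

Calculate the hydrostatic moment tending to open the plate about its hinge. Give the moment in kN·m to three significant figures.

M ≈ 24.8 kN·m

γ = ρg = 1025 × 9.81 / 1000 = 10.05525 kN/m³.
Let θ = 66° be the plate's angle to the horizontal; measure y along the incline from where the plane meets the free surface. Vertical depth h = y·sinθ with sinθ = 0.913545.
The centroid is at the centre, 0.75 m below the top of the plate, so y_c = 1.1 + 0.75 = 1.85 m and h_c = 1.85 × 0.913545 = 1.69006 m.
A = π(0.75)² = 1.76715 m².
Resultant F = γ·h_c·A = 10.05525 × 1.69006 × 1.76715 = 30.0309 kN.
I_c = πr⁴/4 = π × 0.75⁴/4 = 0.248505 m⁴.
Centre of pressure: y_p = y_c + I_c/(y_c·A) = 1.85 + 0.248505/(1.85 × 1.76715) = 1.85 + 0.0760134 = 1.92601 m along the plane.
The resultant acts 0.75 + 0.0760134 = 0.826013 m (along the plate) below the hinge at the top edge, so the moment about the hinge is M = F × 0.826013 = 30.0309 × 0.826013 = 24.8059 kN·m.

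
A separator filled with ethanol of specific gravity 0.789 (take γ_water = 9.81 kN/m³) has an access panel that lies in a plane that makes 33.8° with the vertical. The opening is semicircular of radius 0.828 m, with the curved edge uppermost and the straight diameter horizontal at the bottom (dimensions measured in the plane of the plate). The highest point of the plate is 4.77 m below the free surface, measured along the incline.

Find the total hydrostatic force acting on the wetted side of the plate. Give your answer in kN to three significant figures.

F ≈ 36.3 kN

γ = 0.789 × 9.81 = 7.74009 kN/m³.
The plate makes 33.8° with the vertical, i.e. θ = 90° − 33.8° = 56.2° to the horizontal. Measuring y along the incline from the free-surface line, vertical depth h = y·sinθ with sinθ = 0.830984.
The centroid lies 4r/(3π) = 0.351414 m above the diameter, so r − 4r/(3π) = 0.828 − 0.351414 = 0.476586 m below the topmost point, so y_c = 4.77 + 0.476586 = 5.24659 m and h_c = 5.24659 × 0.830984 = 4.35983 m.
A = πr²/2 = π × 0.828²/2 = 1.07691 m².
Resultant F = γ·h_c·A = 7.74009 × 4.35983 × 1.07691 = 36.3408 kN.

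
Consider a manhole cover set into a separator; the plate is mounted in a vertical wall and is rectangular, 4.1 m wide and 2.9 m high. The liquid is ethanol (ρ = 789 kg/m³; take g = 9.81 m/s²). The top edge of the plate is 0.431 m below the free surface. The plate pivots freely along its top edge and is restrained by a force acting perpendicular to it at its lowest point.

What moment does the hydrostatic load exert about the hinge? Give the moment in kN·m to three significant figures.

M ≈ 316 kN·m

γ = ρg = 789 × 9.81 / 1000 = 7.74009 kN/m³.
The centroid lies 2.9/2 = 1.45 m below the top edge, so the centroid depth is h_c = 0.431 + 1.45 = 1.881 m.
A = 4.1 × 2.9 = 11.89 m².
Resultant F = γ·h_c·A = 7.74009 × 1.881 × 11.89 = 173.108 kN.
I_c = b·h³/12 = 4.1 × 2.9³/12 = 8.33291 m⁴.
Centre of pressure: y_p = y_c + I_c/(y_c·A) = 1.881 + 8.33291/(1.881 × 11.89) = 1.881 + 0.372586 = 2.25359 m along the plane.
The resultant acts 1.45 + 0.372586 = 1.82259 m (along the plate) below the hinge at the top edge, so the moment about the hinge is M = F × 1.82259 = 173.108 × 1.82259 = 315.505 kN·m.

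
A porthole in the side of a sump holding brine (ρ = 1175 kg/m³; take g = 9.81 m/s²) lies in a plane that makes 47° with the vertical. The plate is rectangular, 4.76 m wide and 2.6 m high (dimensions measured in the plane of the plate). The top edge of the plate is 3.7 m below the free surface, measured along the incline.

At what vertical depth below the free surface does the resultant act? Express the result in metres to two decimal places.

h_p = 3.49 m

γ = ρg = 1175 × 9.81 / 1000 = 11.52675 kN/m³.
The plate makes 47° with the vertical, i.e. θ = 90° − 47° = 43° to the horizontal. Measuring y along the incline from the free-surface line, vertical depth h = y·sinθ with sinθ = 0.681998.
The centroid lies 2.6/2 = 1.3 m below the top edge, so y_c = 3.7 + 1.3 = 5 m and h_c = 5 × 0.681998 = 3.40999 m.
A = 4.76 × 2.6 = 12.376 m².
Resultant F = γ·h_c·A = 11.52675 × 3.40999 × 12.376 = 486.452 kN.
I_c = b·h³/12 = 4.76 × 2.6³/12 = 6.97181 m⁴.
Centre of pressure: y_p = y_c + I_c/(y_c·A) = 5 + 6.97181/(5 × 12.376) = 5 + 0.112667 = 5.11267 m along the plane.
Vertically, h_p = y_p·sinθ = 5.11267 × 0.681998 = 3.48683 m.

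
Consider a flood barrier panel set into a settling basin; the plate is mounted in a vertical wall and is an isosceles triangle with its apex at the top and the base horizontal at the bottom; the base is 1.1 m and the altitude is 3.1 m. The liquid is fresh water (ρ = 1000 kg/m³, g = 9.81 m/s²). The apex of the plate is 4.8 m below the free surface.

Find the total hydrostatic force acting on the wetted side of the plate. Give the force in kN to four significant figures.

γ = ρg = 1000 × 9.81 = 9810 N/m³ = 9.81 kN/m³.
With the apex up, the centroid sits 2h/3 = 2 × 3.1/3 = 2.06667 m below the apex, so the centroid depth is h_c = 4.8 + 2.06667 = 6.86667 m.
A = ½ × 1.1 × 3.1 = 1.705 m².
Resultant F = γ·h_c·A = 9.81 × 6.86667 × 1.705 = 114.852 kN.

F ≈ 114.9 kN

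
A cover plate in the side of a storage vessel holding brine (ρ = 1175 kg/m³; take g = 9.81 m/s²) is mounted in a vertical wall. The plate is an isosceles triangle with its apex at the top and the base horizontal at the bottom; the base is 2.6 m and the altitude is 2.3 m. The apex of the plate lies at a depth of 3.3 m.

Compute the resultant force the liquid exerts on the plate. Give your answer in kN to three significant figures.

F ≈ 167 kN

γ = ρg = 1175 × 9.81 / 1000 = 11.52675 kN/m³.
With the apex up, the centroid sits 2h/3 = 2 × 2.3/3 = 1.53333 m below the apex, so the centroid depth is h_c = 3.3 + 1.53333 = 4.83333 m.
A = ½ × 2.6 × 2.3 = 2.99 m².
Resultant F = γ·h_c·A = 11.52675 × 4.83333 × 2.99 = 166.581 kN.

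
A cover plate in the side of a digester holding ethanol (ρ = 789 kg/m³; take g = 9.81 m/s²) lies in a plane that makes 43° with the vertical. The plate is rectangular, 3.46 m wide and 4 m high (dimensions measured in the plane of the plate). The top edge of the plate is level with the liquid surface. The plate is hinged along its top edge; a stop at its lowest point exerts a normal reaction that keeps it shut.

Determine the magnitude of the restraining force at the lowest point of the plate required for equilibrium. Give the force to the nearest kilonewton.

γ = ρg = 789 × 9.81 / 1000 = 7.74009 kN/m³.
The plate makes 43° with the vertical, i.e. θ = 90° − 43° = 47° to the horizontal. Measuring y along the incline from the free-surface line, vertical depth h = y·sinθ with sinθ = 0.731354.
The centroid lies 4/2 = 2 m below the top edge, so y_c = 2 m and h_c = 2 × 0.731354 = 1.46271 m.
A = 3.46 × 4 = 13.84 m².
Resultant F = γ·h_c·A = 7.74009 × 1.46271 × 13.84 = 156.69 kN.
I_c = b·h³/12 = 3.46 × 4³/12 = 18.4533 m⁴.
Centre of pressure: y_p = y_c + I_c/(y_c·A) = 2 + 18.4533/(2 × 13.84) = 2 + 0.666665 = 2.66667 m along the plane.
The resultant acts 2 + 0.666665 = 2.66667 m (along the plate) below the hinge at the top edge, so the moment about the hinge is M = F × 2.66667 = 156.69 × 2.66667 = 417.841 kN·m.
A normal force at the bottom, 4 m from the hinge, must supply this moment: P = 417.841/4 = 104.46 kN.

P ≈ 104 kN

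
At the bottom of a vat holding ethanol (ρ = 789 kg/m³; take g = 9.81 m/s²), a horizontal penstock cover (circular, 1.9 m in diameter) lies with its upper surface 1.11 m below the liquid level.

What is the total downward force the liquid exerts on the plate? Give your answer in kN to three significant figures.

γ = ρg = 789 × 9.81 / 1000 = 7.74009 kN/m³.
The plate is horizontal, so pressure is uniform at p = γ·h = 7.74009 × 1.11 = 8.5915 kN/m².
A = π(0.95)² = 2.83529 m².
F = p·A = 8.5915 × 2.83529 = 24.3594 kN.

F ≈ 24.4 kN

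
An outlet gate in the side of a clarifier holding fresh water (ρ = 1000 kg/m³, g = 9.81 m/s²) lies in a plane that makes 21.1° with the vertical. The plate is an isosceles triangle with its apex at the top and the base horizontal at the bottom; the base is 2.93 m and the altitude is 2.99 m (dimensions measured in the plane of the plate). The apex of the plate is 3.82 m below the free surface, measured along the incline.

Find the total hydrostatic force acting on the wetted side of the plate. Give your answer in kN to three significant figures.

F ≈ 233 kN

γ = ρg = 1000 × 9.81 = 9810 N/m³ = 9.81 kN/m³.
The plate makes 21.1° with the vertical, i.e. θ = 90° − 21.1° = 68.9° to the horizontal. Measuring y along the incline from the free-surface line, vertical depth h = y·sinθ with sinθ = 0.932954.
With the apex up, the centroid sits 2h/3 = 2 × 2.99/3 = 1.99333 m below the apex, so y_c = 3.82 + 1.99333 = 5.81333 m and h_c = 5.81333 × 0.932954 = 5.42357 m.
A = ½ × 2.93 × 2.99 = 4.38035 m².
Resultant F = γ·h_c·A = 9.81 × 5.42357 × 4.38035 = 233.057 kN.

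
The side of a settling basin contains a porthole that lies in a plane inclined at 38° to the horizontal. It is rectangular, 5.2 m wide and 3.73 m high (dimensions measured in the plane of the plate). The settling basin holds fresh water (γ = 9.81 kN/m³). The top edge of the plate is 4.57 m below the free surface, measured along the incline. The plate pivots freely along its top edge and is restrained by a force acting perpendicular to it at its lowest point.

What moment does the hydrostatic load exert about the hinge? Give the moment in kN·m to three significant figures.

γ = 9.81 kN/m³.
Let θ = 38° be the plate's angle to the horizontal; measure y along the incline from where the plane meets the free surface. Vertical depth h = y·sinθ with sinθ = 0.615661.
The centroid lies 3.73/2 = 1.865 m below the top edge, so y_c = 4.57 + 1.865 = 6.435 m and h_c = 6.435 × 0.615661 = 3.96178 m.
A = 5.2 × 3.73 = 19.396 m².
Resultant F = γ·h_c·A = 9.81 × 3.96178 × 19.396 = 753.827 kN.
I_c = b·h³/12 = 5.2 × 3.73³/12 = 22.4879 m⁴.
Centre of pressure: y_p = y_c + I_c/(y_c·A) = 6.435 + 22.4879/(6.435 × 19.396) = 6.435 + 0.180172 = 6.61517 m along the plane.
The resultant acts 1.865 + 0.180172 = 2.04517 m (along the plate) below the hinge at the top edge, so the moment about the hinge is M = F × 2.04517 = 753.827 × 2.04517 = 1541.7 kN·m.

M ≈ 1540 kN·m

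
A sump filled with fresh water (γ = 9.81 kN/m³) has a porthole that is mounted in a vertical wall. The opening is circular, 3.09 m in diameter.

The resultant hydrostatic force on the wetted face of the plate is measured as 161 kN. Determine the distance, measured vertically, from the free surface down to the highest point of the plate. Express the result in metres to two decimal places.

γ = 9.81 kN/m³.
A = π(1.545)² = 7.49906 m².
From F = γ·h_c·A, the centroid depth is h_c = 161/(9.81 × 7.49906) = 2.18852 m.
The centroid is at the centre, 1.545 m below the top of the plate, so the highest point sits at h_top = 2.18852 − 1.545 = 0.64352 m below the surface.

d_top ≈ 0.64 m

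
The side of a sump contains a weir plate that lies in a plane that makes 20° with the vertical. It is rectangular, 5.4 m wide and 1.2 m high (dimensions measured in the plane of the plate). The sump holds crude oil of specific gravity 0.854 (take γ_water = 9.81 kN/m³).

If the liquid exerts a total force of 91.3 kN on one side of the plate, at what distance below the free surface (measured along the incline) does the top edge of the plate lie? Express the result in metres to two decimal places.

γ = 0.854 × 9.81 = 8.37774 kN/m³.
A = 5.4 × 1.2 = 6.48 m².
From F = γ·h_c·A, the centroid depth is h_c = 91.3/(8.37774 × 6.48) = 1.68178 m.
The plate makes 20° with the vertical, i.e. θ = 90° − 20° = 70° to the horizontal. Measuring y along the incline from the free-surface line, vertical depth h = y·sinθ with sinθ = 0.939693.
Along the incline, y_c = h_c/sinθ = 1.68178/0.939693 = 1.78971 m.
The centroid lies 1.2/2 = 0.6 m below the top edge, so the top edge sits at y_top = 1.78971 − 0.6 = 1.18971 m along the incline.

y_top ≈ 1.19 m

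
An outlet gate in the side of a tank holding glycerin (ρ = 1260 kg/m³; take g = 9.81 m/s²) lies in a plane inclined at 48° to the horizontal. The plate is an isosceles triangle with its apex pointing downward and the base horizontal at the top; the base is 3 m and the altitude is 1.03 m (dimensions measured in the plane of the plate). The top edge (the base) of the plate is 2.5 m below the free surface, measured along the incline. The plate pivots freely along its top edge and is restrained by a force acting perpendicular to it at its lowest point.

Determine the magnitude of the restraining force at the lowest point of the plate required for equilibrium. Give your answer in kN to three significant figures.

P ≈ 14.3 kN

γ = ρg = 1260 × 9.81 / 1000 = 12.3606 kN/m³.
Let θ = 48° be the plate's angle to the horizontal; measure y along the incline from where the plane meets the free surface. Vertical depth h = y·sinθ with sinθ = 0.743145.
With the apex down, the centroid sits h/3 = 1.03/3 = 0.343333 m below the base (the top edge), so y_c = 2.5 + 0.343333 = 2.84333 m and h_c = 2.84333 × 0.743145 = 2.11301 m.
A = ½ × 3 × 1.03 = 1.545 m².
Resultant F = γ·h_c·A = 12.3606 × 2.11301 × 1.545 = 40.3524 kN.
I_c = b·h³/36 = 3 × 1.03³/36 = 0.0910606 m⁴.
Centre of pressure: y_p = y_c + I_c/(y_c·A) = 2.84333 + 0.0910606/(2.84333 × 1.545) = 2.84333 + 0.0207288 = 2.86406 m along the plane.
The resultant acts 0.343333 + 0.0207288 = 0.364062 m (along the plate) below the hinge at the top edge, so the moment about the hinge is M = F × 0.364062 = 40.3524 × 0.364062 = 14.6908 kN·m.
A normal force at the bottom, 1.03 m from the hinge, must supply this moment: P = 14.6908/1.03 = 14.2629 kN.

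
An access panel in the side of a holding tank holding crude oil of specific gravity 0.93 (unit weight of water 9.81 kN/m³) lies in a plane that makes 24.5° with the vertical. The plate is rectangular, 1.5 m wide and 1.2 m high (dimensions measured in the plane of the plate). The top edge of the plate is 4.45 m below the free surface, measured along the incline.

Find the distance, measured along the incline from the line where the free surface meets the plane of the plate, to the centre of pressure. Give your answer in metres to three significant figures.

y_p = 5.07 m

γ = 0.93 × 9.81 = 9.1233 kN/m³.
The plate makes 24.5° with the vertical, i.e. θ = 90° − 24.5° = 65.5° to the horizontal. Measuring y along the incline from the free-surface line, vertical depth h = y·sinθ with sinθ = 0.909961.
The centroid lies 1.2/2 = 0.6 m below the top edge, so y_c = 4.45 + 0.6 = 5.05 m and h_c = 5.05 × 0.909961 = 4.5953 m.
A = 1.5 × 1.2 = 1.8 m².
Resultant F = γ·h_c·A = 9.1233 × 4.5953 × 1.8 = 75.4637 kN.
I_c = b·h³/12 = 1.5 × 1.2³/12 = 0.216 m⁴.
Centre of pressure: y_p = y_c + I_c/(y_c·A) = 5.05 + 0.216/(5.05 × 1.8) = 5.05 + 0.0237624 = 5.07376 m along the plane.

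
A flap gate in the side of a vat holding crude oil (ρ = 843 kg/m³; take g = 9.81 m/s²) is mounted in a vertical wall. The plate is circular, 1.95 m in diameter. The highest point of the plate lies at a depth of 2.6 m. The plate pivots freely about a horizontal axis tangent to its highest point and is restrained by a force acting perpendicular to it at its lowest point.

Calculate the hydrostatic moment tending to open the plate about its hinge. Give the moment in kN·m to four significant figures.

γ = ρg = 843 × 9.81 / 1000 = 8.26983 kN/m³.
The centroid is at the centre, 0.975 m below the top of the plate, so the centroid depth is h_c = 2.6 + 0.975 = 3.575 m.
A = π(0.975)² = 2.98648 m².
Resultant F = γ·h_c·A = 8.26983 × 3.575 × 2.98648 = 88.2942 kN.
I_c = πr⁴/4 = π × 0.975⁴/4 = 0.709755 m⁴.
Centre of pressure: y_p = y_c + I_c/(y_c·A) = 3.575 + 0.709755/(3.575 × 2.98648) = 3.575 + 0.0664772 = 3.64148 m along the plane.
The resultant acts 0.975 + 0.0664772 = 1.04148 m (along the plate) below the hinge at the top edge, so the moment about the hinge is M = F × 1.04148 = 88.2942 × 1.04148 = 91.9566 kN·m.

M ≈ 91.96 kN·m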